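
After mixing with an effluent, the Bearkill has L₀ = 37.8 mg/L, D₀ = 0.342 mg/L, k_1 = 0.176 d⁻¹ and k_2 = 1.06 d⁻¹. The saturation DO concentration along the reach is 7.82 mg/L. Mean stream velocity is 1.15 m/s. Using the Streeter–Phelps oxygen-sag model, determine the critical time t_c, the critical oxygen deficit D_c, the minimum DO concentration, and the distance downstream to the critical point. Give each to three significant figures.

At the critical point dD/dt = 0, so k_1 L₀ e^(−k_1 t) = k_2 D. Substituting D(t) from the Streeter–Phelps equation and solving for t gives
t_c = ln[(k_2/k_1)(1 − D₀(k_2−k_1)/(k_1 L₀))] / (k_2−k_1).
Here k_2−k_1 = 0.8840 d⁻¹ and 1 − D₀(k_2−k_1)/(k_1 L₀) = 1 − 0.342×0.8840/(0.176×37.8) = 0.9546, so
t_c = ln(6.023 × 0.9546) / 0.8840 = 1.749 / 0.8840 = 1.979 d.
L(t_c) = L₀ e^(−k_1 t_c) = 37.8 × 0.7059 = 26.68 mg/L, and at the critical point k_2 D_c = k_1 L, so D_c = (0.176/1.06) × 26.68 = 4.431 mg/L.
Minimum DO = C_s − D_c = 7.82 − 4.431 = 3.389 mg/L.
x_c = v t_c = 1.15 m/s × 1.979 d × 86400 s/d = 196600 m ≈ 197 km.

t_c ≈ 1.98 d; D_c ≈ 4.43 mg/L; min DO ≈ 3.39 mg/L; x_c ≈ 197 km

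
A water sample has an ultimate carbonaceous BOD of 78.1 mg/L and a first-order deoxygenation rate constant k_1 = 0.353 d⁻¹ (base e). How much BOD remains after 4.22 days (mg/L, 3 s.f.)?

L ≈ 17.6 mg/L

L_t = L₀ e^(−k_1 t) = 78.1 × e^(−0.353×4.22) = 78.1 × 0.2254 = 17.61 mg/L.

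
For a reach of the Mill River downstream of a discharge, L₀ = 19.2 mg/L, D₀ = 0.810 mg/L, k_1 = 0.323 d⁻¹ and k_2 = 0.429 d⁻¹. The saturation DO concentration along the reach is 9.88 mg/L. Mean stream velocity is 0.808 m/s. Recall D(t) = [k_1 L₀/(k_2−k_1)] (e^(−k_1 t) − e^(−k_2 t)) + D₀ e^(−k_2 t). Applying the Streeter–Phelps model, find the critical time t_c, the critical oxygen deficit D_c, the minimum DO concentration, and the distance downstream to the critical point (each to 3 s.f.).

At the critical point dD/dt = 0, so k_1 L₀ e^(−k_1 t) = k_2 D. Substituting D(t) from the Streeter–Phelps equation and solving for t gives
t_c = ln[(k_2/k_1)(1 − D₀(k_2−k_1)/(k_1 L₀))] / (k_2−k_1).
Here k_2−k_1 = 0.1060 d⁻¹ and 1 − D₀(k_2−k_1)/(k_1 L₀) = 1 − 0.810×0.1060/(0.323×19.2) = 0.9862, so
t_c = ln(1.328 × 0.9862) / 0.1060 = 0.2699 / 0.1060 = 2.546 d.
D_c = (k_1/k_2) L₀ e^(−k_1 t_c) = (0.323/0.429) × 19.2 × e^(−0.323×2.546) = 0.7529 × 19.2 × 0.4394 = 6.352 mg/L.
Minimum DO = C_s − D_c = 9.88 − 6.352 = 3.528 mg/L.
x_c = v t_c = 0.808 m/s × 2.546 d × 86400 s/d = 177700 m ≈ 178 km.

t_c ≈ 2.55 d; D_c ≈ 6.35 mg/L; min DO ≈ 3.53 mg/L; x_c ≈ 178 km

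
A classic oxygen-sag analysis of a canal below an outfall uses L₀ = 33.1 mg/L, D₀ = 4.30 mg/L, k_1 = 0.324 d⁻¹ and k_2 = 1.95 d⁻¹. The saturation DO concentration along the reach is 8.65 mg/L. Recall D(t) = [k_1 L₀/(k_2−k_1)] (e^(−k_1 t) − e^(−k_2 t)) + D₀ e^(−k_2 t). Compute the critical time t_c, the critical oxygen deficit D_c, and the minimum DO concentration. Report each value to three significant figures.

t_c ≈ 0.455 d; D_c ≈ 4.75 mg/L; min DO ≈ 3.90 mg/L

t_c = [1/(k_2−k_1)] ln[(k_2/k_1)(1 − D₀(k_2−k_1)/(k_1 L₀))]
= [1/(1.95−0.324)] ln[(1.95/0.324)(1 − 4.30×1.626/(0.324×33.1))]
= (1/1.626) ln[6.019 × 0.3480] = 0.6150 × ln(2.095) = 0.6150 × 0.7394 = 0.4548 d.
L(t_c) = L₀ e^(−k_1 t_c) = 33.1 × 0.8630 = 28.57 mg/L, and at the critical point k_2 D_c = k_1 L, so D_c = (0.324/1.95) × 28.57 = 4.746 mg/L.
Minimum DO = C_s − D_c = 8.65 − 4.746 = 3.904 mg/L.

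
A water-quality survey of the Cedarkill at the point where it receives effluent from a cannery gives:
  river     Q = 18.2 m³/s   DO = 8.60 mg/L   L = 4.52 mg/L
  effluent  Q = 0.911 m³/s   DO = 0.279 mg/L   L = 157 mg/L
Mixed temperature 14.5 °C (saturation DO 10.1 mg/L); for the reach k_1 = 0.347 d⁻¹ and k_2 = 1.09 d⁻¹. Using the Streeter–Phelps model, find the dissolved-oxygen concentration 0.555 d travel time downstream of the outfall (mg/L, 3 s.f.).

DO ≈ 7.53 mg/L

Mixed DO = (18.2×8.60 + 0.911×0.279)/(18.2+0.911) = 156.8/19.11 = 8.203 mg/L.
Mixed L₀ = (18.2×4.52 + 0.911×157)/(19.11) = 225.3/19.11 = 11.79 mg/L.
Initial deficit D₀ = C_s − DO₀ = 10.1 − 8.203 = 1.897 mg/L.
D(0.555) = [0.347×11.79/(1.09−0.347)](e^(−0.347×0.555) − e^(−1.09×0.555)) + 1.897 e^(−1.09×0.555)
= 5.506 × (0.8248 − 0.5461) + 1.897 × 0.5461 = 2.570 mg/L.
DO = 10.1 − 2.570 = 7.530 mg/L.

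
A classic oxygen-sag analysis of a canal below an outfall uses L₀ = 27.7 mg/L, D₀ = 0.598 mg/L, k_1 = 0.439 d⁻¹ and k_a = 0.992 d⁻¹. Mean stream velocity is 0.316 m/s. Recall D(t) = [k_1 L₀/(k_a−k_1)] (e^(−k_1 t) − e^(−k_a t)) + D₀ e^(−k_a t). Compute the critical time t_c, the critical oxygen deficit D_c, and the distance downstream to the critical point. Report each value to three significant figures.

With k_a/k_1 = 2.260 and 1 − D₀(k_a−k_1)/(k_1 L₀) = 0.9728,
t_c = ln(2.260 × 0.9728) / (0.992 − 0.439) = ln(2.198) / 0.5530 = 0.7877/0.5530 = 1.424 d.
L(t_c) = L₀ e^(−k_1 t_c) = 27.7 × 0.5351 = 14.82 mg/L, and at the critical point k_a D_c = k_1 L, so D_c = (0.439/0.992) × 14.82 = 6.560 mg/L.
x_c = v t_c = 0.316 m/s × 1.424 d × 86400 s/d = 38890 m ≈ 38.9 km.

t_c ≈ 1.42 d; D_c ≈ 6.56 mg/L; x_c ≈ 38.9 km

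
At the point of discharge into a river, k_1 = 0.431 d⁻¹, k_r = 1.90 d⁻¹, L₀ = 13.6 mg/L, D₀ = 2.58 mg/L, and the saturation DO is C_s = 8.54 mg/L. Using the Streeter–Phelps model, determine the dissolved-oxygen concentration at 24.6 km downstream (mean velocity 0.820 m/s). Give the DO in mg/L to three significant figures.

Travel time t = x/v = 24.6 km / (0.820 m/s) = 24600 m / 0.820 m/s = 30000 s = 0.3472 d.
k_1 L₀/(k_r−k_1) = 0.431×13.6/(1.90−0.431) = 5.862/1.469 = 3.990 mg/L.
e^(−k_1 t) = e^(−0.431×0.3472) = 0.8610; e^(−k_r t) = e^(−1.90×0.3472) = 0.5170.
D = 3.990 × (0.8610 − 0.5170) + 2.58 × 0.5170 = 1.373 + 1.334 = 2.707 mg/L.
DO = C_s − D = 8.54 − 2.707 = 5.833 mg/L.

DO ≈ 5.83 mg/L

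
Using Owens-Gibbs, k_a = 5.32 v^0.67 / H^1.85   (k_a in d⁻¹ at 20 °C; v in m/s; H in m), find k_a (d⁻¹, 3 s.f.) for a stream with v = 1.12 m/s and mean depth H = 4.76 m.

k_a ≈ 0.320 d⁻¹

k_a = 5.32 × 1.12^0.67 / 4.76^1.85 = 5.32 × 1.079 / 17.93 = 0.3201 d⁻¹.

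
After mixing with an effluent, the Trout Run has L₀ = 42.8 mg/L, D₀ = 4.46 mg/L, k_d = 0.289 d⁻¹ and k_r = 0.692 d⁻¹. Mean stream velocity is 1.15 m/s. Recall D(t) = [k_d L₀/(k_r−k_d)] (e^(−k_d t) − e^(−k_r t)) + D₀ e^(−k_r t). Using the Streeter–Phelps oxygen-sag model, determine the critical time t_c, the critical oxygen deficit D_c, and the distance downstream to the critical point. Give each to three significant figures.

t_c ≈ 1.78 d; D_c ≈ 10.7 mg/L; x_c ≈ 177 km

At the critical point dD/dt = 0, so k_d L₀ e^(−k_d t) = k_r D. Substituting D(t) from the Streeter–Phelps equation and solving for t gives
t_c = ln[(k_r/k_d)(1 − D₀(k_r−k_d)/(k_d L₀))] / (k_r−k_d).
Here k_r−k_d = 0.4030 d⁻¹ and 1 − D₀(k_r−k_d)/(k_d L₀) = 1 − 4.46×0.4030/(0.289×42.8) = 0.8547, so
t_c = ln(2.394 × 0.8547) / 0.4030 = 0.7161 / 0.4030 = 1.777 d.
D_c = (k_d/k_r) L₀ e^(−k_d t_c) = (0.289/0.692) × 42.8 × e^(−0.289×1.777) = 0.4176 × 42.8 × 0.5984 = 10.70 mg/L.
x_c = v t_c = 1.15 m/s × 1.777 d × 86400 s/d = 176600 m ≈ 177 km.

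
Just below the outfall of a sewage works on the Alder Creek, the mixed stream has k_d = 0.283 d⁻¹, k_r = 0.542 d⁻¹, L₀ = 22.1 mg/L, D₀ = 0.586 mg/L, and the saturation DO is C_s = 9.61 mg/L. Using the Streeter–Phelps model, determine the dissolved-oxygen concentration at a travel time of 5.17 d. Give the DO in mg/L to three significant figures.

DO ≈ 5.45 mg/L

k_d L₀/(k_r−k_d) = 0.283×22.1/(0.542−0.283) = 6.254/0.2590 = 24.15 mg/L.
e^(−k_d t) = e^(−0.283×5.170) = 0.2315; e^(−k_r t) = e^(−0.542×5.170) = 0.06068.
D = 24.15 × (0.2315 − 0.06068) + 0.586 × 0.06068 = 4.125 + 0.03556 = 4.161 mg/L.
DO = C_s − D = 9.61 − 4.161 = 5.449 mg/L.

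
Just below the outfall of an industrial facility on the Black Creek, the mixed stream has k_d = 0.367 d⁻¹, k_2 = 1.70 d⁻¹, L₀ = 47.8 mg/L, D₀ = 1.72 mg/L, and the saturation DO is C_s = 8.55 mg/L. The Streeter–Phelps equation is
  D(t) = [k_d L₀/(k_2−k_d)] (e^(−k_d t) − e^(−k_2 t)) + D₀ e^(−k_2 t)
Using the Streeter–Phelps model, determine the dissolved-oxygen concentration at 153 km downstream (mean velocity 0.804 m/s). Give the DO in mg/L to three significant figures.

DO ≈ 2.96 mg/L

Travel time t = x/v = 153 km / (0.804 m/s) = 153000 m / 0.804 m/s = 190300 s = 2.203 d.
k_d L₀/(k_2−k_d) = 0.367×47.8/(1.70−0.367) = 17.54/1.333 = 13.16 mg/L.
e^(−k_d t) = e^(−0.367×2.203) = 0.4456; e^(−k_2 t) = e^(−1.70×2.203) = 0.02365.
D = 13.16 × (0.4456 − 0.02365) + 1.72 × 0.02365 = 5.553 + 0.04068 = 5.594 mg/L.
DO = C_s − D = 8.55 − 5.594 = 2.956 mg/L.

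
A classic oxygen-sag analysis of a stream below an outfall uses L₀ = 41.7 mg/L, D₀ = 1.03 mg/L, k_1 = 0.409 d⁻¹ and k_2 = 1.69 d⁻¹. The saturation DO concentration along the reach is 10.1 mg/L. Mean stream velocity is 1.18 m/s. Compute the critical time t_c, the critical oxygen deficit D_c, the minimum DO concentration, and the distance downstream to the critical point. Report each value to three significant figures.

t_c ≈ 1.04 d; D_c ≈ 6.58 mg/L; min DO ≈ 3.52 mg/L; x_c ≈ 107 km

At the critical point dD/dt = 0, so k_1 L₀ e^(−k_1 t) = k_2 D. Substituting D(t) from the Streeter–Phelps equation and solving for t gives
t_c = ln[(k_2/k_1)(1 − D₀(k_2−k_1)/(k_1 L₀))] / (k_2−k_1).
Here k_2−k_1 = 1.281 d⁻¹ and 1 − D₀(k_2−k_1)/(k_1 L₀) = 1 − 1.03×1.281/(0.409×41.7) = 0.9226, so
t_c = ln(4.132 × 0.9226) / 1.281 = 1.338 / 1.281 = 1.045 d.
L(t_c) = L₀ e^(−k_1 t_c) = 41.7 × 0.6523 = 27.20 mg/L, and at the critical point k_2 D_c = k_1 L, so D_c = (0.409/1.69) × 27.20 = 6.583 mg/L.
Minimum DO = C_s − D_c = 10.1 − 6.583 = 3.517 mg/L.
x_c = v t_c = 1.18 m/s × 1.045 d × 86400 s/d = 106500 m ≈ 107 km.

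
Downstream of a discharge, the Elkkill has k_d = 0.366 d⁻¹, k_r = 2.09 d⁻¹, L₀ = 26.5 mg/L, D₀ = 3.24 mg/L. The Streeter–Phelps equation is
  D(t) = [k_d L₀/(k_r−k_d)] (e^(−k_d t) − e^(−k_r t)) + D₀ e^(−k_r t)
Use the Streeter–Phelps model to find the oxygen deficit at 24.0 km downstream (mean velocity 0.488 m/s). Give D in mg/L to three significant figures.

D ≈ 3.84 mg/L

Travel time t = x/v = 24.0 km / (0.488 m/s) = 24000 m / 0.488 m/s = 49180 s = 0.5692 d.
k_d L₀/(k_r−k_d) = 0.366×26.5/(2.09−0.366) = 9.699/1.724 = 5.626 mg/L.
e^(−k_d t) = e^(−0.366×0.5692) = 0.8119; e^(−k_r t) = e^(−2.09×0.5692) = 0.3043.
D = 5.626 × (0.8119 − 0.3043) + 3.24 × 0.3043 = 2.856 + 0.9860 = 3.842 mg/L.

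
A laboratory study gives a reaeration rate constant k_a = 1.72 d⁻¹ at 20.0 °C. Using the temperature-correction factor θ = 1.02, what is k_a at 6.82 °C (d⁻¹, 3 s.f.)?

k_a(T₂) = k_a(T₁) · θ^(T₂−T₁) = 1.72 × 1.02^(6.82−20.0)
= 1.72 × 1.02^-13.2 = 1.72 × 0.7703 = 1.325 d⁻¹.

k_a ≈ 1.32 d⁻¹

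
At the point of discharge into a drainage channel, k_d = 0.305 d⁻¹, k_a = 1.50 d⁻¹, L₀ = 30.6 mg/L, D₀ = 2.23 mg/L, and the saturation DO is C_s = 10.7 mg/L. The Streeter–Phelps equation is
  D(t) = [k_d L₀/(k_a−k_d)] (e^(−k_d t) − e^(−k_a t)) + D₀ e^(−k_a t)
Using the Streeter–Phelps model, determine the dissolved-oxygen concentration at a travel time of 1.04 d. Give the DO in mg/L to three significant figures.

k_d L₀/(k_a−k_d) = 0.305×30.6/(1.50−0.305) = 9.333/1.195 = 7.810 mg/L.
e^(−k_d t) = e^(−0.305×1.040) = 0.7282; e^(−k_a t) = e^(−1.50×1.040) = 0.2101.
D = 7.810 × (0.7282 − 0.2101) + 2.23 × 0.2101 = 4.046 + 0.4686 = 4.515 mg/L.
DO = C_s − D = 10.7 − 4.515 = 6.185 mg/L.

DO ≈ 6.19 mg/L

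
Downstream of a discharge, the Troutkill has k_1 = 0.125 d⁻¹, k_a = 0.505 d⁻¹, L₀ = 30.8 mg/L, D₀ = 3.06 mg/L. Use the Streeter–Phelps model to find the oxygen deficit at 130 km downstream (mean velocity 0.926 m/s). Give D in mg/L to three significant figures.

Travel time t = x/v = 130 km / (0.926 m/s) = 130000 m / 0.926 m/s = 140400 s = 1.625 d.
k_1 L₀/(k_a−k_1) = 0.125×30.8/(0.505−0.125) = 3.850/0.3800 = 10.13 mg/L.
e^(−k_1 t) = e^(−0.125×1.625) = 0.8162; e^(−k_a t) = e^(−0.505×1.625) = 0.4402.
D = 10.13 × (0.8162 − 0.4402) + 3.06 × 0.4402 = 3.810 + 1.347 = 5.156 mg/L.

D ≈ 5.16 mg/L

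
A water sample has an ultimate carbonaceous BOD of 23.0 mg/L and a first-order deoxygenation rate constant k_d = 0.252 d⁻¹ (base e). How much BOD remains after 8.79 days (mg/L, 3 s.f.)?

L_t = L₀ e^(−k_d t) = 23.0 × e^(−0.252×8.79) = 23.0 × 0.1091 = 2.510 mg/L.

L ≈ 2.51 mg/L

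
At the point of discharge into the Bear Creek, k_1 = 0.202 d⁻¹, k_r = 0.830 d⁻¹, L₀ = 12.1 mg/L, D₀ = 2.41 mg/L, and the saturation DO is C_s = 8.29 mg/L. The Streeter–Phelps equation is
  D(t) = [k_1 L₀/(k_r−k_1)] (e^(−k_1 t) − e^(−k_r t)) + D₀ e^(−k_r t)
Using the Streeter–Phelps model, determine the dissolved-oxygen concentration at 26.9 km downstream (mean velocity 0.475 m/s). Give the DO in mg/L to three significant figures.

Travel time t = x/v = 26.9 km / (0.475 m/s) = 26900 m / 0.475 m/s = 56630 s = 0.6555 d.
k_1 L₀/(k_r−k_1) = 0.202×12.1/(0.830−0.202) = 2.444/0.6280 = 3.892 mg/L.
e^(−k_1 t) = e^(−0.202×0.6555) = 0.8760; e^(−k_r t) = e^(−0.830×0.6555) = 0.5804.
D = 3.892 × (0.8760 − 0.5804) + 2.41 × 0.5804 = 1.150 + 1.399 = 2.549 mg/L.
DO = C_s − D = 8.29 − 2.549 = 5.741 mg/L.

DO ≈ 5.74 mg/L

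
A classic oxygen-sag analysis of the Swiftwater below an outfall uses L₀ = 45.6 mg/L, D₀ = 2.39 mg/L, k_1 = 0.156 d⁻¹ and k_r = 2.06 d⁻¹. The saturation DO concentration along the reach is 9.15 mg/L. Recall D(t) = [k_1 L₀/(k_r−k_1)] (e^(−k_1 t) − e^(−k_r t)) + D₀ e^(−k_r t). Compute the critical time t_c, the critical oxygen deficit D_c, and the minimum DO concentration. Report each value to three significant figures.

With k_r/k_1 = 13.21 and 1 − D₀(k_r−k_1)/(k_1 L₀) = 0.3603,
t_c = ln(13.21 × 0.3603) / (2.06 − 0.156) = ln(4.758) / 1.904 = 1.560/1.904 = 0.8192 d.
D_c = (k_1/k_r) L₀ e^(−k_1 t_c) = (0.156/2.06) × 45.6 × e^(−0.156×0.8192) = 0.07573 × 45.6 × 0.8800 = 3.039 mg/L.
Minimum DO = C_s − D_c = 9.15 − 3.039 = 6.111 mg/L.

t_c ≈ 0.819 d; D_c ≈ 3.04 mg/L; min DO ≈ 6.11 mg/L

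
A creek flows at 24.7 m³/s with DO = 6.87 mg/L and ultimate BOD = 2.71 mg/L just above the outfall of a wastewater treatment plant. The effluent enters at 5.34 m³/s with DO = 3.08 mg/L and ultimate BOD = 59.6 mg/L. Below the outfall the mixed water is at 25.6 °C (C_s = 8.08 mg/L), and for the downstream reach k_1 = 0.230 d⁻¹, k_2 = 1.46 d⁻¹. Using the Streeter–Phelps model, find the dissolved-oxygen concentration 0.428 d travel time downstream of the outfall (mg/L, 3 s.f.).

Mixed DO = (24.7×6.87 + 5.34×3.08)/(24.7+5.34) = 186.1/30.04 = 6.196 mg/L.
Mixed L₀ = (24.7×2.71 + 5.34×59.6)/(30.04) = 385.2/30.04 = 12.82 mg/L.
Initial deficit D₀ = C_s − DO₀ = 8.08 − 6.196 = 1.884 mg/L.
D(0.428) = [0.230×12.82/(1.46−0.230)](e^(−0.230×0.428) − e^(−1.46×0.428)) + 1.884 e^(−1.46×0.428)
= 2.398 × (0.9063 − 0.5353) + 1.884 × 0.5353 = 1.898 mg/L.
DO = 8.08 − 1.898 = 6.182 mg/L.

DO ≈ 6.18 mg/L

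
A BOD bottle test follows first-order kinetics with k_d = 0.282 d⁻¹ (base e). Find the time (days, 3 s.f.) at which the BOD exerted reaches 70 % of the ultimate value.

t ≈ 4.27 d

y/L₀ = 1 − e^(−k_d t) = 0.70 ⇒ e^(−k_d t) = 0.300
t = −ln(0.300) / 0.282 = 1.204 / 0.282 = 4.269 d.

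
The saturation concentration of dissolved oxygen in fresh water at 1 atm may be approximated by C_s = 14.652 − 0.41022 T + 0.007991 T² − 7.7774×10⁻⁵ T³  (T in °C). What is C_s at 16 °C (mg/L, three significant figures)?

C_s ≈ 9.82 mg/L

C_s = 14.652 − 0.41022×16 + 0.007991×16² − 7.7774×10⁻⁵×16³ = 9.816 mg/L.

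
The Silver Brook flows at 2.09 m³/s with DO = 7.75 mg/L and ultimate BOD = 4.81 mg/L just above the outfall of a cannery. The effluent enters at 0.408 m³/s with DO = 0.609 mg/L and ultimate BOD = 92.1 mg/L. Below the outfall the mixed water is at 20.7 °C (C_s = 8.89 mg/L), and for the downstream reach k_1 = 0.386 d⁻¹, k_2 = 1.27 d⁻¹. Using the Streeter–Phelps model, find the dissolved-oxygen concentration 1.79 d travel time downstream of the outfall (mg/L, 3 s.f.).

Mixed DO = (2.09×7.75 + 0.408×0.609)/(2.09+0.408) = 16.45/2.498 = 6.584 mg/L.
Mixed L₀ = (2.09×4.81 + 0.408×92.1)/(2.498) = 47.63/2.498 = 19.07 mg/L.
Initial deficit D₀ = C_s − DO₀ = 8.89 − 6.584 = 2.306 mg/L.
D(1.79) = [0.386×19.07/(1.27−0.386)](e^(−0.386×1.79) − e^(−1.27×1.79)) + 2.306 e^(−1.27×1.79)
= 8.326 × (0.5011 − 0.1030) + 2.306 × 0.1030 = 3.552 mg/L.
DO = 8.89 − 3.552 = 5.338 mg/L.

DO ≈ 5.34 mg/L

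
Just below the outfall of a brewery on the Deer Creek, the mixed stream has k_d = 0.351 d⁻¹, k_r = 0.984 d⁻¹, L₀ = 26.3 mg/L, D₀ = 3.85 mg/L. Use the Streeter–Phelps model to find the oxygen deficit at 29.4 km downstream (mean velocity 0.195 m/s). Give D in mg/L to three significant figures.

Travel time t = x/v = 29.4 km / (0.195 m/s) = 29400 m / 0.195 m/s = 150800 s = 1.745 d.
k_d L₀/(k_r−k_d) = 0.351×26.3/(0.984−0.351) = 9.231/0.6330 = 14.58 mg/L.
e^(−k_d t) = e^(−0.351×1.745) = 0.5420; e^(−k_r t) = e^(−0.984×1.745) = 0.1796.
D = 14.58 × (0.5420 − 0.1796) + 3.85 × 0.1796 = 5.285 + 0.6914 = 5.977 mg/L.

D ≈ 5.98 mg/L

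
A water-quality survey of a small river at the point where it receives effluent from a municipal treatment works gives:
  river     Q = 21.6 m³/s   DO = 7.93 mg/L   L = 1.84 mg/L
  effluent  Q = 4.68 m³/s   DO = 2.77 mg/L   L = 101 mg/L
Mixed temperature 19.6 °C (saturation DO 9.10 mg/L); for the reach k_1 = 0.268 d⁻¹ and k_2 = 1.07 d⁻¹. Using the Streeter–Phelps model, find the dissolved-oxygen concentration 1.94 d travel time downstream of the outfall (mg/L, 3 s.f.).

Mixed DO = (21.6×7.93 + 4.68×2.77)/(21.6+4.68) = 184.3/26.28 = 7.011 mg/L.
Mixed L₀ = (21.6×1.84 + 4.68×101)/(26.28) = 512.4/26.28 = 19.50 mg/L.
Initial deficit D₀ = C_s − DO₀ = 9.10 − 7.011 = 2.089 mg/L.
D(1.94) = [0.268×19.50/(1.07−0.268)](e^(−0.268×1.94) − e^(−1.07×1.94)) + 2.089 e^(−1.07×1.94)
= 6.516 × (0.5946 − 0.1255) + 2.089 × 0.1255 = 3.319 mg/L.
DO = 9.10 − 3.319 = 5.781 mg/L.

DO ≈ 5.78 mg/L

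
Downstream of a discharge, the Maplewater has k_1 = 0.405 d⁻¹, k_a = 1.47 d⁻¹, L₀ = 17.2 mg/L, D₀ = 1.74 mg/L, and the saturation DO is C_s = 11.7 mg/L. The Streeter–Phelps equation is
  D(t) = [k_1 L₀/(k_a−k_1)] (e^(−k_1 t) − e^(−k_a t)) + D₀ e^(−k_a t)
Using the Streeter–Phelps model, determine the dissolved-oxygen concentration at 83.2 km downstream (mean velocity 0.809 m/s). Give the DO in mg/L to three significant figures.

DO ≈ 8.50 mg/L

Travel time t = x/v = 83.2 km / (0.809 m/s) = 83200 m / 0.809 m/s = 102800 s = 1.190 d.
k_1 L₀/(k_a−k_1) = 0.405×17.2/(1.47−0.405) = 6.966/1.065 = 6.541 mg/L.
e^(−k_1 t) = e^(−0.405×1.190) = 0.6175; e^(−k_a t) = e^(−1.47×1.190) = 0.1738.
D = 6.541 × (0.6175 − 0.1738) + 1.74 × 0.1738 = 2.902 + 0.3024 = 3.205 mg/L.
DO = C_s − D = 11.7 − 3.205 = 8.495 mg/L.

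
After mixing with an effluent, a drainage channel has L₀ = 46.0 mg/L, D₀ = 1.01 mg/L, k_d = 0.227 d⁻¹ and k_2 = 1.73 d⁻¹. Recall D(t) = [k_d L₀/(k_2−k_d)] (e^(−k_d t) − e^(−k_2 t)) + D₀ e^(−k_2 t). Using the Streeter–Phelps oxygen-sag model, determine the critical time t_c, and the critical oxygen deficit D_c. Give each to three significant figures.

t_c ≈ 1.25 d; D_c ≈ 4.55 mg/L

At the critical point dD/dt = 0, so k_d L₀ e^(−k_d t) = k_2 D. Substituting D(t) from the Streeter–Phelps equation and solving for t gives
t_c = ln[(k_2/k_d)(1 − D₀(k_2−k_d)/(k_d L₀))] / (k_2−k_d).
Here k_2−k_d = 1.503 d⁻¹ and 1 − D₀(k_2−k_d)/(k_d L₀) = 1 − 1.01×1.503/(0.227×46.0) = 0.8546, so
t_c = ln(7.621 × 0.8546) / 1.503 = 1.874 / 1.503 = 1.247 d.
D_c = (k_d/k_2) L₀ e^(−k_d t_c) = (0.227/1.73) × 46.0 × e^(−0.227×1.247) = 0.1312 × 46.0 × 0.7535 = 4.548 mg/L.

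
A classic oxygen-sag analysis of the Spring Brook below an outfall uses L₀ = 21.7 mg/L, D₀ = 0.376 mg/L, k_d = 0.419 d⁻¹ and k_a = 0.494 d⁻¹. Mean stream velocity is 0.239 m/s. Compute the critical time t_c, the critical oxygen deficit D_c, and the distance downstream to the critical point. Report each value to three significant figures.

With k_a/k_d = 1.179 and 1 − D₀(k_a−k_d)/(k_d L₀) = 0.9969,
t_c = ln(1.179 × 0.9969) / (0.494 − 0.419) = ln(1.175) / 0.07500 = 0.1616/0.07500 = 2.154 d.
D_c = (k_d/k_a) L₀ e^(−k_d t_c) = (0.419/0.494) × 21.7 × e^(−0.419×2.154) = 0.8482 × 21.7 × 0.4055 = 7.464 mg/L.
x_c = v t_c = 0.239 m/s × 2.154 d × 86400 s/d = 44480 m ≈ 44.5 km.

t_c ≈ 2.15 d; D_c ≈ 7.46 mg/L; x_c ≈ 44.5 km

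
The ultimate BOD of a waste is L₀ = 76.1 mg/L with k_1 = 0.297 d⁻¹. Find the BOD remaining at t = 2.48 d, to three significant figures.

L_t = L₀ e^(−k_1 t) = 76.1 × e^(−0.297×2.48) = 76.1 × 0.4788 = 36.43 mg/L.

L ≈ 36.4 mg/L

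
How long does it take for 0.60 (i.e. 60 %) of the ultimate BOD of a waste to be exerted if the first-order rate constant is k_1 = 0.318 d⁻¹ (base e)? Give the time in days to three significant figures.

t ≈ 2.88 d

y/L₀ = 1 − e^(−k_1 t) = 0.60 ⇒ e^(−k_1 t) = 0.400
t = −ln(0.400) / 0.318 = 0.9163 / 0.318 = 2.881 d.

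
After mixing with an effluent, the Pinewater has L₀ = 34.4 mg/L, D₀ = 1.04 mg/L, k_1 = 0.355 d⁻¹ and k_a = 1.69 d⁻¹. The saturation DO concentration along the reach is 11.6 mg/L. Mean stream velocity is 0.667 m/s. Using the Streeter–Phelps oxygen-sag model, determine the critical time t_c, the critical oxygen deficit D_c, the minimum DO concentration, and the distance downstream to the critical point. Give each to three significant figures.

With k_a/k_1 = 4.761 and 1 − D₀(k_a−k_1)/(k_1 L₀) = 0.8863,
t_c = ln(4.761 × 0.8863) / (1.69 − 0.355) = ln(4.219) / 1.335 = 1.440/1.335 = 1.078 d.
D_c = (k_1/k_a) L₀ e^(−k_1 t_c) = (0.355/1.69) × 34.4 × e^(−0.355×1.078) = 0.2101 × 34.4 × 0.6819 = 4.928 mg/L.
Minimum DO = C_s − D_c = 11.6 − 4.928 = 6.672 mg/L.
x_c = v t_c = 0.667 m/s × 1.078 d × 86400 s/d = 62150 m ≈ 62.1 km.

t_c ≈ 1.08 d; D_c ≈ 4.93 mg/L; min DO ≈ 6.67 mg/L; x_c ≈ 62.1 km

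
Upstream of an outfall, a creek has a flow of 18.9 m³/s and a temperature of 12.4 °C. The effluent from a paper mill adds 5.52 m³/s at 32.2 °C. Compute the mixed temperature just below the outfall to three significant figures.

Flow-weighted mixing: C = (Q_r C_r + Q_w C_w)/(Q_r + Q_w)
= (18.9×12.4 + 5.52×32.2)/(18.9 + 5.52) = 412.1/24.42 = 16.88 °C.

16.9 °C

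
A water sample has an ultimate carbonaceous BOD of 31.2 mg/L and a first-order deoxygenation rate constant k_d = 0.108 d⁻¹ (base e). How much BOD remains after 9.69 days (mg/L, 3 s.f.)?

L_t = L₀ e^(−k_d t) = 31.2 × e^(−0.108×9.69) = 31.2 × 0.3512 = 10.96 mg/L.

L ≈ 11.0 mg/L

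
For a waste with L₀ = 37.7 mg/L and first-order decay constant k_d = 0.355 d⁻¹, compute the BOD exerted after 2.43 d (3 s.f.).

y ≈ 21.8 mg/L

y_t = L₀(1 − e^(−k_d t)) = 37.7 × (1 − e^(−0.355×2.43))
= 37.7 × (1 − 0.4220) = 37.7 × 0.5780 = 21.79 mg/L.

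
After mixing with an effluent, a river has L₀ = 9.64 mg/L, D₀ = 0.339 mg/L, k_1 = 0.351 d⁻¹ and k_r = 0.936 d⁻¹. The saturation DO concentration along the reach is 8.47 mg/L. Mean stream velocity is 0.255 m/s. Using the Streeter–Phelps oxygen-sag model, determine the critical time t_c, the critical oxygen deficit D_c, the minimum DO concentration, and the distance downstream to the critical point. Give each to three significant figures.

t_c ≈ 1.57 d; D_c ≈ 2.08 mg/L; min DO ≈ 6.39 mg/L; x_c ≈ 34.7 km

With k_r/k_1 = 2.667 and 1 − D₀(k_r−k_1)/(k_1 L₀) = 0.9414,
t_c = ln(2.667 × 0.9414) / (0.936 − 0.351) = ln(2.510) / 0.5850 = 0.9204/0.5850 = 1.573 d.
L(t_c) = L₀ e^(−k_1 t_c) = 9.64 × 0.5756 = 5.549 mg/L, and at the critical point k_r D_c = k_1 L, so D_c = (0.351/0.936) × 5.549 = 2.081 mg/L.
Minimum DO = C_s − D_c = 8.47 − 2.081 = 6.389 mg/L.
x_c = v t_c = 0.255 m/s × 1.573 d × 86400 s/d = 34660 m ≈ 34.7 km.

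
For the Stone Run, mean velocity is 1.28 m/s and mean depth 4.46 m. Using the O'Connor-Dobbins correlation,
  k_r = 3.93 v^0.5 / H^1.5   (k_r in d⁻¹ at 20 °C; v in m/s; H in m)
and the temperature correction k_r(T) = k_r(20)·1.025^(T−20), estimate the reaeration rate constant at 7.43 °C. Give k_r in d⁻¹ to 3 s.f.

k_r(20) = 3.93 × 1.28^0.5 / 4.46^1.5 = 3.93 × 1.131 / 9.419 = 0.4721 d⁻¹.
k_r(7.43) = 0.4721 × 1.025^(7.43−20) = 0.4721 × 0.7332 = 0.3461 d⁻¹.

k_r ≈ 0.346 d⁻¹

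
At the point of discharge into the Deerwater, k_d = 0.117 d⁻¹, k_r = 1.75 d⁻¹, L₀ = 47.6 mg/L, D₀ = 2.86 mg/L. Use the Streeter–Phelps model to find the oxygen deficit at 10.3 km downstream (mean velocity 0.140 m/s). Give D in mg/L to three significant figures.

D ≈ 2.96 mg/L

Travel time t = x/v = 10.3 km / (0.140 m/s) = 10300 m / 0.140 m/s = 73570 s = 0.8515 d.
k_d L₀/(k_r−k_d) = 0.117×47.6/(1.75−0.117) = 5.569/1.633 = 3.410 mg/L.
e^(−k_d t) = e^(−0.117×0.8515) = 0.9052; e^(−k_r t) = e^(−1.75×0.8515) = 0.2253.
D = 3.410 × (0.9052 − 0.2253) + 2.86 × 0.2253 = 2.319 + 0.6445 = 2.963 mg/L.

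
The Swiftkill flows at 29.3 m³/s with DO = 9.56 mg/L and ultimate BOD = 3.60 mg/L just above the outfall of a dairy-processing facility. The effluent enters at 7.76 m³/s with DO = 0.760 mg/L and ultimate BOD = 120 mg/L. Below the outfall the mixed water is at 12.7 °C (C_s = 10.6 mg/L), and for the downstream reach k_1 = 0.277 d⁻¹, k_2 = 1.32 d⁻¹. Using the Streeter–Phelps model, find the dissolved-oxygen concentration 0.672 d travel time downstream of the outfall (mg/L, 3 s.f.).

DO ≈ 6.31 mg/L

Mixed DO = (29.3×9.56 + 7.76×0.760)/(29.3+7.76) = 286.0/37.06 = 7.717 mg/L.
Mixed L₀ = (29.3×3.60 + 7.76×120)/(37.06) = 1037/37.06 = 27.97 mg/L.
Initial deficit D₀ = C_s − DO₀ = 10.6 − 7.717 = 2.883 mg/L.
D(0.672) = [0.277×27.97/(1.32−0.277)](e^(−0.277×0.672) − e^(−1.32×0.672)) + 2.883 e^(−1.32×0.672)
= 7.429 × (0.8302 − 0.4119) + 2.883 × 0.4119 = 4.295 mg/L.
DO = 10.6 − 4.295 = 6.305 mg/L.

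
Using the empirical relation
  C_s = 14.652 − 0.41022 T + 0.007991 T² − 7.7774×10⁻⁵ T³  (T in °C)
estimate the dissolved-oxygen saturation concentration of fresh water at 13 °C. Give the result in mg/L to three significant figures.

C_s ≈ 10.5 mg/L

C_s = 14.652 − 0.41022×13 + 0.007991×13² − 7.7774×10⁻⁵×13³ = 10.50 mg/L.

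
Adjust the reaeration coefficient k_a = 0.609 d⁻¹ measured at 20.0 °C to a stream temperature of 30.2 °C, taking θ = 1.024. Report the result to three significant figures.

k_a ≈ 0.776 d⁻¹

k_a(T₂) = k_a(T₁) · θ^(T₂−T₁) = 0.609 × 1.024^(30.2−20.0)
= 0.609 × 1.024^10.2 = 0.609 × 1.274 = 0.7757 d⁻¹.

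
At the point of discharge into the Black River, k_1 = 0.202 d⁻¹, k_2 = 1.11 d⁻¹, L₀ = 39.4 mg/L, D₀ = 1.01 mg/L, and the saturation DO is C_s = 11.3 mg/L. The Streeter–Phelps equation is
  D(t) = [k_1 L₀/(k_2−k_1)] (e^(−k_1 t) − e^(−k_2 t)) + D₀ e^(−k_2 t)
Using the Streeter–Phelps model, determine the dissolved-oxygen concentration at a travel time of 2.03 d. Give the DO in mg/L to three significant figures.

k_1 L₀/(k_2−k_1) = 0.202×39.4/(1.11−0.202) = 7.959/0.9080 = 8.765 mg/L.
e^(−k_1 t) = e^(−0.202×2.030) = 0.6636; e^(−k_2 t) = e^(−1.11×2.030) = 0.1051.
D = 8.765 × (0.6636 − 0.1051) + 1.01 × 0.1051 = 4.896 + 0.1061 = 5.002 mg/L.
DO = C_s − D = 11.3 − 5.002 = 6.298 mg/L.

DO ≈ 6.30 mg/L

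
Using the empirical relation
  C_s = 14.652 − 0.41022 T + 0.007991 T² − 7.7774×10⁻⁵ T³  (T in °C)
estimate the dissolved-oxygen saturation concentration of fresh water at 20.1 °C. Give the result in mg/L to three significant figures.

C_s ≈ 9.00 mg/L

C_s = 14.652 − 0.41022×20.1 + 0.007991×20.1² − 7.7774×10⁻⁵×20.1³ = 9.003 mg/L.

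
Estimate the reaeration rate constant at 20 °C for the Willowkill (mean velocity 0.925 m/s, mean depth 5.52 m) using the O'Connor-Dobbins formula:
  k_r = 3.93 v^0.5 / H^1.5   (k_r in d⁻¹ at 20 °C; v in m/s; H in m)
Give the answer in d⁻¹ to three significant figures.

k_r = 3.93 × 0.925^0.5 / 5.52^1.5 = 3.93 × 0.9618 / 12.97 = 0.2914 d⁻¹.

k_r ≈ 0.291 d⁻¹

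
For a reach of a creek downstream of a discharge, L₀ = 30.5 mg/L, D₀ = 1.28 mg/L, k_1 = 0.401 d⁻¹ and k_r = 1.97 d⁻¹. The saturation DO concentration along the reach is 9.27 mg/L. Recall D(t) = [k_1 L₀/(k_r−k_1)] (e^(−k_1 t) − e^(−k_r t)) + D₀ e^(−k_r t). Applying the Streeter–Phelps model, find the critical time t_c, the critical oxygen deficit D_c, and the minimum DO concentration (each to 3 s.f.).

At the critical point dD/dt = 0, so k_1 L₀ e^(−k_1 t) = k_r D. Substituting D(t) from the Streeter–Phelps equation and solving for t gives
t_c = ln[(k_r/k_1)(1 − D₀(k_r−k_1)/(k_1 L₀))] / (k_r−k_1).
Here k_r−k_1 = 1.569 d⁻¹ and 1 − D₀(k_r−k_1)/(k_1 L₀) = 1 − 1.28×1.569/(0.401×30.5) = 0.8358, so
t_c = ln(4.913 × 0.8358) / 1.569 = 1.412 / 1.569 = 0.9002 d.
D_c = (k_1/k_r) L₀ e^(−k_1 t_c) = (0.401/1.97) × 30.5 × e^(−0.401×0.9002) = 0.2036 × 30.5 × 0.6970 = 4.327 mg/L.
Minimum DO = C_s − D_c = 9.27 − 4.327 = 4.943 mg/L.

t_c ≈ 0.900 d; D_c ≈ 4.33 mg/L; min DO ≈ 4.94 mg/L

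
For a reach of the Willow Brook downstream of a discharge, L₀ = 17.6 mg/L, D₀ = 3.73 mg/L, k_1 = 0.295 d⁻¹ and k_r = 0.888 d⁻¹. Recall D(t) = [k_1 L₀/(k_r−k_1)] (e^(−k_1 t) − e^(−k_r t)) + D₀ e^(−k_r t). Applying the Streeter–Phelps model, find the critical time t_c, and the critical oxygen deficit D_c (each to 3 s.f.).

t_c = [1/(k_r−k_1)] ln[(k_r/k_1)(1 − D₀(k_r−k_1)/(k_1 L₀))]
= [1/(0.888−0.295)] ln[(0.888/0.295)(1 − 3.73×0.5930/(0.295×17.6))]
= (1/0.5930) ln[3.010 × 0.5740] = 1.686 × ln(1.728) = 1.686 × 0.5468 = 0.9222 d.
L(t_c) = L₀ e^(−k_1 t_c) = 17.6 × 0.7618 = 13.41 mg/L, and at the critical point k_r D_c = k_1 L, so D_c = (0.295/0.888) × 13.41 = 4.454 mg/L.

t_c ≈ 0.922 d; D_c ≈ 4.45 mg/L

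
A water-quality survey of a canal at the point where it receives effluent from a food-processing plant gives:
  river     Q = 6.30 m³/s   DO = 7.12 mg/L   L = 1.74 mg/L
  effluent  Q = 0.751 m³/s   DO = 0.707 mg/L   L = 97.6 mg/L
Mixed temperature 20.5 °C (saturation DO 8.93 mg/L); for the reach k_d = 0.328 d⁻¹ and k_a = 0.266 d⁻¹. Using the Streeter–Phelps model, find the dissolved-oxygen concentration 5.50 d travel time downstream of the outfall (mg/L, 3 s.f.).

DO ≈ 4.12 mg/L

Mixed DO = (6.30×7.12 + 0.751×0.707)/(6.30+0.751) = 45.39/7.051 = 6.437 mg/L.
Mixed L₀ = (6.30×1.74 + 0.751×97.6)/(7.051) = 84.26/7.051 = 11.95 mg/L.
Initial deficit D₀ = C_s − DO₀ = 8.93 − 6.437 = 2.493 mg/L.
D(5.50) = [0.328×11.95/(0.266−0.328)](e^(−0.328×5.50) − e^(−0.266×5.50)) + 2.493 e^(−0.266×5.50)
= -63.22 × (0.1646 − 0.2315) + 2.493 × 0.2315 = 4.807 mg/L.
DO = 8.93 − 4.807 = 4.123 mg/L.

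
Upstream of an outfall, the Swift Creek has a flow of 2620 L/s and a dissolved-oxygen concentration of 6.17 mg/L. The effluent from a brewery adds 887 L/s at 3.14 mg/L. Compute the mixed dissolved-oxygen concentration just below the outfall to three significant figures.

Flow-weighted mixing: C = (Q_r C_r + Q_w C_w)/(Q_r + Q_w)
= (2620×6.17 + 887×3.14)/(2620 + 887) = 18950/3507 = 5.404 mg/L.

5.40 mg/L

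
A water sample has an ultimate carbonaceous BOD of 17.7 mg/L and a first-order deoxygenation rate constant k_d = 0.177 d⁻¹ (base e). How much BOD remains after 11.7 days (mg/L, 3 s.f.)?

L ≈ 2.23 mg/L

L_t = L₀ e^(−k_d t) = 17.7 × e^(−0.177×11.7) = 17.7 × 0.1261 = 2.231 mg/L.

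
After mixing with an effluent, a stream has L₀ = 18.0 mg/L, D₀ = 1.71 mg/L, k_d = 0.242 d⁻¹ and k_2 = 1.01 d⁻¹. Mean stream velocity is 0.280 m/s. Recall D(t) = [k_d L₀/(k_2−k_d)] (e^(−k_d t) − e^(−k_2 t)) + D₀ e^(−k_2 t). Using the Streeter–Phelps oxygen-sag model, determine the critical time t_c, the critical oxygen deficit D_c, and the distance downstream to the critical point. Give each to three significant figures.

t_c ≈ 1.39 d; D_c ≈ 3.08 mg/L; x_c ≈ 33.7 km

With k_2/k_d = 4.174 and 1 − D₀(k_2−k_d)/(k_d L₀) = 0.6985,
t_c = ln(4.174 × 0.6985) / (1.01 − 0.242) = ln(2.915) / 0.7680 = 1.070/0.7680 = 1.393 d.
L(t_c) = L₀ e^(−k_d t_c) = 18.0 × 0.7138 = 12.85 mg/L, and at the critical point k_2 D_c = k_d L, so D_c = (0.242/1.01) × 12.85 = 3.079 mg/L.
x_c = v t_c = 0.280 m/s × 1.393 d × 86400 s/d = 33700 m ≈ 33.7 km.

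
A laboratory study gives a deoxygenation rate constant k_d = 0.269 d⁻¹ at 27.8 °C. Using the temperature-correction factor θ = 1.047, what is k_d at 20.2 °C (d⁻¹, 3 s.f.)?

k_d ≈ 0.190 d⁻¹

k_d(T₂) = k_d(T₁) · θ^(T₂−T₁) = 0.269 × 1.047^(20.2−27.8)
= 0.269 × 1.047^-7.60 = 0.269 × 0.7054 = 0.1897 d⁻¹.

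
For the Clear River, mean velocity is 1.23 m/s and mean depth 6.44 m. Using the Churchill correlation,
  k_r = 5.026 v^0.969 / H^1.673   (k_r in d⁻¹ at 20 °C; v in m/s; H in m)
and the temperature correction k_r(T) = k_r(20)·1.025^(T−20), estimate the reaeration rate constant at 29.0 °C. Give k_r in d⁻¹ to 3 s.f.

k_r(20) = 5.026 × 1.23^0.969 / 6.44^1.673 = 5.026 × 1.222 / 22.56 = 0.2723 d⁻¹.
k_r(29.0) = 0.2723 × 1.025^(29.0−20) = 0.2723 × 1.249 = 0.3401 d⁻¹.

k_r ≈ 0.340 d⁻¹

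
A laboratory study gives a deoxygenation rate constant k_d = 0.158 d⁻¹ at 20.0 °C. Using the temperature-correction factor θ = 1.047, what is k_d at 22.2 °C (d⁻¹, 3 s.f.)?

k_d ≈ 0.175 d⁻¹

k_d(T₂) = k_d(T₁) · θ^(T₂−T₁) = 0.158 × 1.047^(22.2−20.0)
= 0.158 × 1.047^2.20 = 0.158 × 1.106 = 0.1748 d⁻¹.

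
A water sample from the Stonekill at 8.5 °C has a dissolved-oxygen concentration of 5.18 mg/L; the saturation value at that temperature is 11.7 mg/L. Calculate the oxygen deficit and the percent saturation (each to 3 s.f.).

D = C_s − C = 11.7 − 5.18 = 6.52 mg/L.
% saturation = 5.18/11.7 × 100 = 44.3 %.

D ≈ 6.52 mg/L; 44.3 % saturation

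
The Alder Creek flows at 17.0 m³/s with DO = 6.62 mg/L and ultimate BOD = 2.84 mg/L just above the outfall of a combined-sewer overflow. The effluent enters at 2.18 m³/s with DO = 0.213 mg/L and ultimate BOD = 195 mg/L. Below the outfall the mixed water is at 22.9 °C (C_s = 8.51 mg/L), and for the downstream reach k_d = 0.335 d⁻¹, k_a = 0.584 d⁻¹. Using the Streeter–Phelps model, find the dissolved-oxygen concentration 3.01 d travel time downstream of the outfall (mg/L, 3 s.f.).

Mixed DO = (17.0×6.62 + 2.18×0.213)/(17.0+2.18) = 113.0/19.18 = 5.892 mg/L.
Mixed L₀ = (17.0×2.84 + 2.18×195)/(19.18) = 473.4/19.18 = 24.68 mg/L.
Initial deficit D₀ = C_s − DO₀ = 8.51 − 5.892 = 2.618 mg/L.
D(3.01) = [0.335×24.68/(0.584−0.335)](e^(−0.335×3.01) − e^(−0.584×3.01)) + 2.618 e^(−0.584×3.01)
= 33.21 × (0.3648 − 0.1724) + 2.618 × 0.1724 = 6.840 mg/L.
DO = 8.51 − 6.840 = 1.670 mg/L.

DO ≈ 1.67 mg/L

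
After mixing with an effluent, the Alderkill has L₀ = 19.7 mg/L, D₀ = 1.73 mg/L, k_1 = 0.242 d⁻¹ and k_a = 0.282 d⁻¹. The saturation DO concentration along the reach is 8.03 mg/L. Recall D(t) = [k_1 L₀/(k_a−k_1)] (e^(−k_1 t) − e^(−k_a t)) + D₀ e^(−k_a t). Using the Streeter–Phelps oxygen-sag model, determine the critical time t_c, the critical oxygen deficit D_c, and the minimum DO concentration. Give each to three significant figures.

With k_a/k_1 = 1.165 and 1 − D₀(k_a−k_1)/(k_1 L₀) = 0.9855,
t_c = ln(1.165 × 0.9855) / (0.282 − 0.242) = ln(1.148) / 0.04000 = 0.1383/0.04000 = 3.459 d.
L(t_c) = L₀ e^(−k_1 t_c) = 19.7 × 0.4330 = 8.530 mg/L, and at the critical point k_a D_c = k_1 L, so D_c = (0.242/0.282) × 8.530 = 7.320 mg/L.
Minimum DO = C_s − D_c = 8.03 − 7.320 = 0.7097 mg/L.

t_c ≈ 3.46 d; D_c ≈ 7.32 mg/L; min DO ≈ 0.710 mg/L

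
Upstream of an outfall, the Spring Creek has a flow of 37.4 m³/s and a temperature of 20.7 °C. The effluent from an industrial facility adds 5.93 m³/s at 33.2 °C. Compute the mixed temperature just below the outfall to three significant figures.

22.4 °C

Flow-weighted mixing: C = (Q_r C_r + Q_w C_w)/(Q_r + Q_w)
= (37.4×20.7 + 5.93×33.2)/(37.4 + 5.93) = 971.1/43.33 = 22.41 °C.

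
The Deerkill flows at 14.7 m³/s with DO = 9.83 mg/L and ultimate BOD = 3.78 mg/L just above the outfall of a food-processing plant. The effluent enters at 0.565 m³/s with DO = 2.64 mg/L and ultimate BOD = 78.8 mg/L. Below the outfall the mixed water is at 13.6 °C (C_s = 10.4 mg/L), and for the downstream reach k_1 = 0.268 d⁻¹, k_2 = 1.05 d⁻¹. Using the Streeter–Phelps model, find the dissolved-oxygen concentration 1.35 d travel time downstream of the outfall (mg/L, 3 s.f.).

DO ≈ 9.18 mg/L

Mixed DO = (14.7×9.83 + 0.565×2.64)/(14.7+0.565) = 146.0/15.26 = 9.564 mg/L.
Mixed L₀ = (14.7×3.78 + 0.565×78.8)/(15.26) = 100.1/15.26 = 6.557 mg/L.
Initial deficit D₀ = C_s − DO₀ = 10.4 − 9.564 = 0.8361 mg/L.
D(1.35) = [0.268×6.557/(1.05−0.268)](e^(−0.268×1.35) − e^(−1.05×1.35)) + 0.8361 e^(−1.05×1.35)
= 2.247 × (0.6964 − 0.2423) + 0.8361 × 0.2423 = 1.223 mg/L.
DO = 10.4 − 1.223 = 9.177 mg/L.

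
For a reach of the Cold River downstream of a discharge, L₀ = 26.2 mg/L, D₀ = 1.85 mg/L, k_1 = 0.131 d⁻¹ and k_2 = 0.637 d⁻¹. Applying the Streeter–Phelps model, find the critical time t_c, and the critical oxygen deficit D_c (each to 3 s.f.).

t_c ≈ 2.50 d; D_c ≈ 3.89 mg/L

With k_2/k_1 = 4.863 and 1 − D₀(k_2−k_1)/(k_1 L₀) = 0.7273,
t_c = ln(4.863 × 0.7273) / (0.637 − 0.131) = ln(3.536) / 0.5060 = 1.263/0.5060 = 2.496 d.
L(t_c) = L₀ e^(−k_1 t_c) = 26.2 × 0.7211 = 18.89 mg/L, and at the critical point k_2 D_c = k_1 L, so D_c = (0.131/0.637) × 18.89 = 3.885 mg/L.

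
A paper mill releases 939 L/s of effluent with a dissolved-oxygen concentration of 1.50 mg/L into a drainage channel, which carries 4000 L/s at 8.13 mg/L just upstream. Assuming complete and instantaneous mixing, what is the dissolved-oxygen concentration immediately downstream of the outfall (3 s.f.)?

Flow-weighted mixing: C = (Q_r C_r + Q_w C_w)/(Q_r + Q_w)
= (4000×8.13 + 939×1.50)/(4000 + 939) = 33930/4939 = 6.870 mg/L.

6.87 mg/L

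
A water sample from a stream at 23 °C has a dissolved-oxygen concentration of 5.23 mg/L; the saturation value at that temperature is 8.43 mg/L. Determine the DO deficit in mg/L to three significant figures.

D = C_s − C = 8.43 − 5.23 = 3.20 mg/L.

D ≈ 3.20 mg/L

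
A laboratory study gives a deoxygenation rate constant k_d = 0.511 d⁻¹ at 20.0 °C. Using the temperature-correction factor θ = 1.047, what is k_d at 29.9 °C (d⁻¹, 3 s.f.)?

k_d ≈ 0.805 d⁻¹

k_d(T₂) = k_d(T₁) · θ^(T₂−T₁) = 0.511 × 1.047^(29.9−20.0)
= 0.511 × 1.047^9.90 = 0.511 × 1.576 = 0.8052 d⁻¹.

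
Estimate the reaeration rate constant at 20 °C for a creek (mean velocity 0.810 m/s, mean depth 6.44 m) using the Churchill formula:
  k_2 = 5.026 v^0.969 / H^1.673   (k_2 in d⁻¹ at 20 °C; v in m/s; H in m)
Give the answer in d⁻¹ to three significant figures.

k_2 ≈ 0.182 d⁻¹

k_2 = 5.026 × 0.810^0.969 / 6.44^1.673 = 5.026 × 0.8153 / 22.56 = 0.1817 d⁻¹.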